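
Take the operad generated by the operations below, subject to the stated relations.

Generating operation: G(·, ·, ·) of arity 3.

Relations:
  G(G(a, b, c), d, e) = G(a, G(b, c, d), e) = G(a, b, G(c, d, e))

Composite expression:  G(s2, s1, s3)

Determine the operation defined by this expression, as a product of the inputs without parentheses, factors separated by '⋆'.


s2 ⋆ s1 ⋆ s3

All parenthesizations of G agree; list the s-inputs left to right.
G(s2, s1, s3) linearizes to s2 ⋆ s1 ⋆ s3


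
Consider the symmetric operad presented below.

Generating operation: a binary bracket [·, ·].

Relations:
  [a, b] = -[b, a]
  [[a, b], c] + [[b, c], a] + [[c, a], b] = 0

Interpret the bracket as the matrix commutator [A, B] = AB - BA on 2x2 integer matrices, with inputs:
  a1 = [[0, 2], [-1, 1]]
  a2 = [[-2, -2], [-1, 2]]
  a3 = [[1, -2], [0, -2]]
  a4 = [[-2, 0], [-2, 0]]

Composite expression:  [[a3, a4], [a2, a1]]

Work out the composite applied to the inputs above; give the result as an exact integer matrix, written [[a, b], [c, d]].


[a3, a4] = [[4, -4], [6, -4]]
[a2, a1] = [[4, -10], [-3, -4]]
[[a3, a4], [a2, a1]] = [[72, -48], [72, -72]]

[[72, -48], [72, -72]]


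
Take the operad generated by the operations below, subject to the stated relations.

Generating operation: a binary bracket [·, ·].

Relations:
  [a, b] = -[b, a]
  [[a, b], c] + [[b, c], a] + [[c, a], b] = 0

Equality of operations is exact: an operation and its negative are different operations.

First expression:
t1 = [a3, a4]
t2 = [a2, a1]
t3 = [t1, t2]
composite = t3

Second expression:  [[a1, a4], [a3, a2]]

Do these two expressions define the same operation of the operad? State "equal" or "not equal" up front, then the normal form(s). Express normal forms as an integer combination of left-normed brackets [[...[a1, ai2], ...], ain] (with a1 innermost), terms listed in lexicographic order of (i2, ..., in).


Normal form of the first expression: [[[a1, a2], a3], a4] - [[[a1, a2], a4], a3]
Normal form of the second expression: -[[[a1, a4], a2], a3] + [[[a1, a4], a3], a2]
Different reductions; not equal.

not equal: they reduce to [[[a1, a2], a3], a4] - [[[a1, a2], a4], a3] and -[[[a1, a4], a2], a3] + [[[a1, a4], a3], a2]


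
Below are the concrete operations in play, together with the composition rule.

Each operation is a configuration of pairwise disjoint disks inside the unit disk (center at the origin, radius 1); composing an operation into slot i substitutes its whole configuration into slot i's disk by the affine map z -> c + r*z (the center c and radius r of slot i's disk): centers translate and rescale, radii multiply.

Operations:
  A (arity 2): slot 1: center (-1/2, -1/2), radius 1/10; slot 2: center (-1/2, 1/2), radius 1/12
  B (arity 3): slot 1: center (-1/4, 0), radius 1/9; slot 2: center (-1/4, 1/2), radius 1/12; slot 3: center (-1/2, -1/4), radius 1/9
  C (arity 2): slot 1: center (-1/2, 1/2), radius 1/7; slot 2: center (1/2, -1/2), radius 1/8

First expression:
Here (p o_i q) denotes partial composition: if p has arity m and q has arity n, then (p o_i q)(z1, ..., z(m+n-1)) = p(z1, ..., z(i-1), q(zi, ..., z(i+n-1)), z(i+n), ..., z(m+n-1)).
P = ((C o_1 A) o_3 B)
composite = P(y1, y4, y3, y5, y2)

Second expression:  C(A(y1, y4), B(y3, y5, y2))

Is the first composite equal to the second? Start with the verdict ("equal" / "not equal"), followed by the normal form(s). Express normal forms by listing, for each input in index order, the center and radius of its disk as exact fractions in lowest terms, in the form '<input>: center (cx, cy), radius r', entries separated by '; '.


equal — both sides give y1: center (-4/7, 3/7), radius 1/70; y2: center (7/16, -17/32), radius 1/72; y3: center (15/32, -1/2), radius 1/72; y4: center (-4/7, 4/7), radius 1/84; y5: center (15/32, -7/16), radius 1/96

The first expression, normalized: y1: center (-4/7, 3/7), radius 1/70; y2: center (7/16, -17/32), radius 1/72; y3: center (15/32, -1/2), radius 1/72; y4: center (-4/7, 4/7), radius 1/84; y5: center (15/32, -7/16), radius 1/96
The second expression, normalized: y1: center (-4/7, 3/7), radius 1/70; y2: center (7/16, -17/32), radius 1/72; y3: center (15/32, -1/2), radius 1/72; y4: center (-4/7, 4/7), radius 1/84; y5: center (15/32, -7/16), radius 1/96
One common form — equal.


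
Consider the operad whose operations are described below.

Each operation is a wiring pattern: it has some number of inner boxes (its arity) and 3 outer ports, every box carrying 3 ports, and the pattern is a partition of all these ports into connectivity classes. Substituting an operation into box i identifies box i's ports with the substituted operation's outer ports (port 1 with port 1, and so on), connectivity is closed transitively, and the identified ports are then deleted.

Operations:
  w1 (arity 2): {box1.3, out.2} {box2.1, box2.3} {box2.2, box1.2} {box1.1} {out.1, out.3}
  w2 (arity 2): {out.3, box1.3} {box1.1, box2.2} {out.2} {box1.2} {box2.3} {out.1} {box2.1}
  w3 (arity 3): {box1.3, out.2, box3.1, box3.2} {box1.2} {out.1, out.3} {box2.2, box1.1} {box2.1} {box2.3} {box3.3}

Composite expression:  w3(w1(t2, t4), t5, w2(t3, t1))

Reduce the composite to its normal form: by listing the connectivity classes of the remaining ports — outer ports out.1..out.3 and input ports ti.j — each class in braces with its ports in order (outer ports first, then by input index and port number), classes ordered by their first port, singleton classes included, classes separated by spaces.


Connectivity passes through glued w3-boundaries; trace each wire chain.
w1 over (t2, t4) gives {out.1, out.3} {out.2, t2.3} {t2.1} {t2.2, t4.2} {t4.1, t4.3}, out.j being that stage's outer ports
w2 over (t3, t1) gives {out.1} {out.2} {out.3, t3.3} {t1.1} {t1.2, t3.1} {t1.3} {t3.2}, out.j being that stage's outer ports
w3 over (t2, t4, t5, t3, t1) gives {out.1, out.3} {out.2, t5.2} {t1.1} {t1.2, t3.1} {t1.3} {t2.1} {t2.2, t4.2} {t2.3} {t3.2} {t3.3} {t4.1, t4.3} {t5.1} {t5.3}, out.j being that stage's outer ports

{out.1, out.3} {out.2, t5.2} {t1.1} {t1.2, t3.1} {t1.3} {t2.1} {t2.2, t4.2} {t2.3} {t3.2} {t3.3} {t4.1, t4.3} {t5.1} {t5.3}


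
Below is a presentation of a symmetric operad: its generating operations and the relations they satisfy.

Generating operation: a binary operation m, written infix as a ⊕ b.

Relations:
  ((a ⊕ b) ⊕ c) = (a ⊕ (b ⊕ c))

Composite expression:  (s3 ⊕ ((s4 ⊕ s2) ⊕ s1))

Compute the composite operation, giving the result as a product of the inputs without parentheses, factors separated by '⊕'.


s3 ⊕ s4 ⊕ s2 ⊕ s1

All parenthesizations of m agree; list the s-inputs left to right.
(s4 ⊕ s2) collapses to s4 ⊕ s2
((s4 ⊕ s2) ⊕ s1) collapses to s4 ⊕ s2 ⊕ s1
(s3 ⊕ ((s4 ⊕ s2) ⊕ s1)) collapses to s3 ⊕ s4 ⊕ s2 ⊕ s1


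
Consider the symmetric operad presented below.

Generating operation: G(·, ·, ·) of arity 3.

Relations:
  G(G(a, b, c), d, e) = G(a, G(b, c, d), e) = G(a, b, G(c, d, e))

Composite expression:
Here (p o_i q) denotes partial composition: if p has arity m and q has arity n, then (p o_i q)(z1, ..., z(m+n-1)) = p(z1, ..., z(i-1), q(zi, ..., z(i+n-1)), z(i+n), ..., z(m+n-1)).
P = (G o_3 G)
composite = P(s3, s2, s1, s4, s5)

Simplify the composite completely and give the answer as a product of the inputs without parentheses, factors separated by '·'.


Every regrouping of G is equal, so read the s-inputs in written order.
G(s1, s4, s5) linearizes to s1 · s4 · s5
G(s3, s2, G(s1, s4, s5)) linearizes to s3 · s2 · s1 · s4 · s5

s3 · s2 · s1 · s4 · s5


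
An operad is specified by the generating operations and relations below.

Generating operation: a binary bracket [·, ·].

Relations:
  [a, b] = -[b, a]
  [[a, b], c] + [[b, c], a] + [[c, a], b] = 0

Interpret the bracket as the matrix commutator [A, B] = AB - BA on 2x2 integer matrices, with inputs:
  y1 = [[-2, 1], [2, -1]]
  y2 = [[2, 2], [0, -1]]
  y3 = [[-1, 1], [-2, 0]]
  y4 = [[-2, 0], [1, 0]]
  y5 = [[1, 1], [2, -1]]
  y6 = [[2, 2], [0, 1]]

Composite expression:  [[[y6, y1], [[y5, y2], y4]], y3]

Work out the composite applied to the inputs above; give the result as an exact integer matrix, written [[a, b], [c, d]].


[[-48, -6], [-60, 48]]

[y6, y1] = [[4, 3], [-2, -4]]
[y5, y2] = [[-4, 1], [6, 4]]
[[y5, y2], y4] = [[1, 2], [-4, -1]]
[[y6, y1], [[y5, y2], y4]] = [[-8, 10], [28, 8]]
[[[y6, y1], [[y5, y2], y4]], y3] = [[-48, -6], [-60, 48]]


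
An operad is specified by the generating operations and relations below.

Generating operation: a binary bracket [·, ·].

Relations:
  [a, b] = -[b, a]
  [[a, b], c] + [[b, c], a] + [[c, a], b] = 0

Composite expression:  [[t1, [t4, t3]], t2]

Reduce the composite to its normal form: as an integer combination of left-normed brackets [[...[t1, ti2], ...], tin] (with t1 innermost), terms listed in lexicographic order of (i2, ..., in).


-[[[t1, t3], t4], t2] + [[[t1, t4], t3], t2]

Antisymmetry and Jacobi reduce to t1-anchored left-normed brackets.
Composite bracket: [[t1, [t4, t3]], t2]
Each bracket splits as ab - ba, giving 8 signed words (2^3 = 8).
Only words starting with t1 matter:
  t1t3t4t2 appears with sign -1, giving the term -[[[t1, t3], t4], t2]
  t1t4t3t2 appears with sign +1, giving the term +[[[t1, t4], t3], t2]


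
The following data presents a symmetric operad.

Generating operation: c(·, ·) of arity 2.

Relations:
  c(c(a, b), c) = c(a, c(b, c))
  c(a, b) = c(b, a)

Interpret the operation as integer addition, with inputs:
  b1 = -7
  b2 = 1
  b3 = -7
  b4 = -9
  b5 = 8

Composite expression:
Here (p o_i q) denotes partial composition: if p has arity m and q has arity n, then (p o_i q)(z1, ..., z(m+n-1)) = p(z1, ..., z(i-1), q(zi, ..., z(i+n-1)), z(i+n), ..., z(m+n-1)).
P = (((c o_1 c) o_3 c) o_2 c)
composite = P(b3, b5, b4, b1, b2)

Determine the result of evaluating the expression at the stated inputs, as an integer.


c(b5, b4) = -1
c(b3, c(b5, b4)) = -8
c(b1, b2) = -6
c(c(b3, c(b5, b4)), c(b1, b2)) = -14

-14


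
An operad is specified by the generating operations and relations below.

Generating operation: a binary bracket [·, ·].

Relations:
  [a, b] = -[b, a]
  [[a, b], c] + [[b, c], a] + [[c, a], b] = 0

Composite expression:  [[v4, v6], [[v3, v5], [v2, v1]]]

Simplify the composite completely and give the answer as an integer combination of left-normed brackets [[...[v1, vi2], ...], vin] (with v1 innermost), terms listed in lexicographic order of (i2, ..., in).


A multilinear Lie element is pinned by v1-initial words (v1 innermost).
Composite bracket: [[v4, v6], [[v3, v5], [v2, v1]]]
Under [a, b] = ab - ba we get 32 signed associative words (2^5 = 32).
Words beginning with v1 determine it all:
  v1v2v3v5v4v6 (sign -1) contributes -[[[[[v1, v2], v3], v5], v4], v6]
  v1v2v3v5v6v4 (sign +1) contributes +[[[[[v1, v2], v3], v5], v6], v4]
  v1v2v5v3v4v6 (sign +1) contributes +[[[[[v1, v2], v5], v3], v4], v6]
  v1v2v5v3v6v4 (sign -1) contributes -[[[[[v1, v2], v5], v3], v6], v4]

-[[[[[v1, v2], v3], v5], v4], v6] + [[[[[v1, v2], v3], v5], v6], v4] + [[[[[v1, v2], v5], v3], v4], v6] - [[[[[v1, v2], v5], v3], v6], v4]


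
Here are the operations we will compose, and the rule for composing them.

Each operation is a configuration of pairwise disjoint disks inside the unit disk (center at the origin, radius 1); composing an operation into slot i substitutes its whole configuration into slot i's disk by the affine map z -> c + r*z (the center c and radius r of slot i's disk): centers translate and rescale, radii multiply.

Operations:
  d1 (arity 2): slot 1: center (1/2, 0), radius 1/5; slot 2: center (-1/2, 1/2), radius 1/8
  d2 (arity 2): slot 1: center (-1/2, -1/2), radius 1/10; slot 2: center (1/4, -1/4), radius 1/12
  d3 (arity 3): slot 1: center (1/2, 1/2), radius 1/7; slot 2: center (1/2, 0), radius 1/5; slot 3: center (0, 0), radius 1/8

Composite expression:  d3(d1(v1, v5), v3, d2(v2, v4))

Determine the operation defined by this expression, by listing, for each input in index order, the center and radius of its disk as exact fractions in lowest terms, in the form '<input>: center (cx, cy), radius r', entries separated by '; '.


Each v-disk chains the slot maps above it in d3; radii multiply.
input v1: composing its 2 substitution steps yields center (4/7, 1/2), radius 1/35
input v5: composing its 2 substitution steps yields center (3/7, 4/7), radius 1/56
input v3: composing its 1 substitution step yields center (1/2, 0), radius 1/5
input v2: composing its 2 substitution steps yields center (-1/16, -1/16), radius 1/80
input v4: composing its 2 substitution steps yields center (1/32, -1/32), radius 1/96

v1: center (4/7, 1/2), radius 1/35; v2: center (-1/16, -1/16), radius 1/80; v3: center (1/2, 0), radius 1/5; v4: center (1/32, -1/32), radius 1/96; v5: center (3/7, 4/7), radius 1/56


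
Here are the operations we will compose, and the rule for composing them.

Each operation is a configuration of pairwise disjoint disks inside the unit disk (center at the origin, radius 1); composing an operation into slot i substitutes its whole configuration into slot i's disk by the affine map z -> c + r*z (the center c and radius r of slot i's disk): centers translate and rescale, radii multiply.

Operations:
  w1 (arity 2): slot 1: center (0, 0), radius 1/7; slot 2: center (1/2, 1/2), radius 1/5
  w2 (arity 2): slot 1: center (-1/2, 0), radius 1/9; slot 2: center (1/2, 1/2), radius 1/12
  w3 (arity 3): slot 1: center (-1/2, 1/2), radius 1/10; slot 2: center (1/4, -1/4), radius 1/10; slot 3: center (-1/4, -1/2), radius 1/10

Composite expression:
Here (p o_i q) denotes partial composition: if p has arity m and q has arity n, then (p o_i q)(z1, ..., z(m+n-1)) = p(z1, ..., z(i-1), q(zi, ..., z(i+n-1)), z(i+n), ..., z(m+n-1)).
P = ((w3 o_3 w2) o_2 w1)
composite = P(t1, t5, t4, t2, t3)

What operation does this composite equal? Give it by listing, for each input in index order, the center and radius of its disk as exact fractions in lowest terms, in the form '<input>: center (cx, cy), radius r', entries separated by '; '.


t1: center (-1/2, 1/2), radius 1/10; t2: center (-3/10, -1/2), radius 1/90; t3: center (-1/5, -9/20), radius 1/120; t4: center (3/10, -1/5), radius 1/50; t5: center (1/4, -1/4), radius 1/70

Affine substitution under w3: radii multiply and t-centers shift.
tracing t1 down its 1-map path: center (-1/2, 1/2), radius 1/10
tracing t5 down its 2-map path: center (1/4, -1/4), radius 1/70
tracing t4 down its 2-map path: center (3/10, -1/5), radius 1/50
tracing t2 down its 2-map path: center (-3/10, -1/2), radius 1/90
tracing t3 down its 2-map path: center (-1/5, -9/20), radius 1/120


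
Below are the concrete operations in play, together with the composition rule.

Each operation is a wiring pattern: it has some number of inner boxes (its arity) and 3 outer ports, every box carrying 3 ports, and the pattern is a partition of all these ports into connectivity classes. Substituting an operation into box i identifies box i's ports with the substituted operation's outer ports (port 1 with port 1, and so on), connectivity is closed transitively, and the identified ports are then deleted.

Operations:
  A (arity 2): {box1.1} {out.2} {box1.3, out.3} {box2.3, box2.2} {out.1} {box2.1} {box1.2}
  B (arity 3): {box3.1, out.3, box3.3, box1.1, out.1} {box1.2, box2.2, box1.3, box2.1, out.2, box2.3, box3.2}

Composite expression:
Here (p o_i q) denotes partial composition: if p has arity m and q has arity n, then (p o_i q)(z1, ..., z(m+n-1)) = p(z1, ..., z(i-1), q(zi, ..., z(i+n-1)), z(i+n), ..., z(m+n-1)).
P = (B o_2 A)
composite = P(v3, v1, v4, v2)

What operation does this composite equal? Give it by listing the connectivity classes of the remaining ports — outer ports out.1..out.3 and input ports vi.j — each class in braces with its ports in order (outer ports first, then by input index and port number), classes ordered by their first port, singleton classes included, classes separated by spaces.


{out.1, out.3, v2.1, v2.3, v3.1} {out.2, v1.3, v2.2, v3.2, v3.3} {v1.1} {v1.2} {v4.1} {v4.2, v4.3}

After gluing at B, chains via deleted ports link the v-ports.
after A, the pattern on (v1, v4) reads {out.1} {out.2} {out.3, v1.3} {v1.1} {v1.2} {v4.1} {v4.2, v4.3} (out.j = its outer ports)
after B, the pattern on (v3, v1, v4, v2) reads {out.1, out.3, v2.1, v2.3, v3.1} {out.2, v1.3, v2.2, v3.2, v3.3} {v1.1} {v1.2} {v4.1} {v4.2, v4.3} (out.j = its outer ports)


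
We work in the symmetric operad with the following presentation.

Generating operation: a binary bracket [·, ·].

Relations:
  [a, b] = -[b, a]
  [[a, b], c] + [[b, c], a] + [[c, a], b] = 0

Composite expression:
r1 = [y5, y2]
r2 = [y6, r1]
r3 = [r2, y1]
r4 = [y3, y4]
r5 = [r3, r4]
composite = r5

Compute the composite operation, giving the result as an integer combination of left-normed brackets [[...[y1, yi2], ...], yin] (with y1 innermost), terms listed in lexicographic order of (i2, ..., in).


-[[[[[y1, y2], y5], y6], y3], y4] + [[[[[y1, y2], y5], y6], y4], y3] + [[[[[y1, y5], y2], y6], y3], y4] - [[[[[y1, y5], y2], y6], y4], y3] + [[[[[y1, y6], y2], y5], y3], y4] - [[[[[y1, y6], y2], y5], y4], y3] - [[[[[y1, y6], y5], y2], y3], y4] + [[[[[y1, y6], y5], y2], y4], y3]

Skip Jacobi rewriting: expand, keep y1-initial words, read off terms.
Composite bracket: [[[y6, [y5, y2]], y1], [y3, y4]]
Full expansion: 32 signed words from ab - ba (2^5 = 32).
Coefficients come from the y1-initial words:
  sign of y1y2y5y6y3y4 is -1, so it contributes -[[[[[y1, y2], y5], y6], y3], y4]
  sign of y1y2y5y6y4y3 is +1, so it contributes +[[[[[y1, y2], y5], y6], y4], y3]
  sign of y1y5y2y6y3y4 is +1, so it contributes +[[[[[y1, y5], y2], y6], y3], y4]
  sign of y1y5y2y6y4y3 is -1, so it contributes -[[[[[y1, y5], y2], y6], y4], y3]
  sign of y1y6y2y5y3y4 is +1, so it contributes +[[[[[y1, y6], y2], y5], y3], y4]
  sign of y1y6y2y5y4y3 is -1, so it contributes -[[[[[y1, y6], y2], y5], y4], y3]
  sign of y1y6y5y2y3y4 is -1, so it contributes -[[[[[y1, y6], y5], y2], y3], y4]
  sign of y1y6y5y2y4y3 is +1, so it contributes +[[[[[y1, y6], y5], y2], y4], y3]


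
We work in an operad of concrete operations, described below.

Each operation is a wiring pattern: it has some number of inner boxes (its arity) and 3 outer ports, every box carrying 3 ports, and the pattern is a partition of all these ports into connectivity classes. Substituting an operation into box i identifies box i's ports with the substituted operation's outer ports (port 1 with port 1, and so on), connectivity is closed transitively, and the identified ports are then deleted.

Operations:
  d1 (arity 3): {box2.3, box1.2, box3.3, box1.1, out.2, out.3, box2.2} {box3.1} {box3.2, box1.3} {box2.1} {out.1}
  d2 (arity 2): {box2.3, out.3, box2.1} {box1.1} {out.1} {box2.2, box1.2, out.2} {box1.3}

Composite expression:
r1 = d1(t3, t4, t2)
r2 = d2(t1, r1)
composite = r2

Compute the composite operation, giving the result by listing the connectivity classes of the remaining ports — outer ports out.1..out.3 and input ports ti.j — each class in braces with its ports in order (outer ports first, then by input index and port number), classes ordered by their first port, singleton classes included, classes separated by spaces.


{out.1} {out.2, out.3, t1.2, t2.3, t3.1, t3.2, t4.2, t4.3} {t1.1} {t1.3} {t2.1} {t2.2, t3.3} {t4.1}


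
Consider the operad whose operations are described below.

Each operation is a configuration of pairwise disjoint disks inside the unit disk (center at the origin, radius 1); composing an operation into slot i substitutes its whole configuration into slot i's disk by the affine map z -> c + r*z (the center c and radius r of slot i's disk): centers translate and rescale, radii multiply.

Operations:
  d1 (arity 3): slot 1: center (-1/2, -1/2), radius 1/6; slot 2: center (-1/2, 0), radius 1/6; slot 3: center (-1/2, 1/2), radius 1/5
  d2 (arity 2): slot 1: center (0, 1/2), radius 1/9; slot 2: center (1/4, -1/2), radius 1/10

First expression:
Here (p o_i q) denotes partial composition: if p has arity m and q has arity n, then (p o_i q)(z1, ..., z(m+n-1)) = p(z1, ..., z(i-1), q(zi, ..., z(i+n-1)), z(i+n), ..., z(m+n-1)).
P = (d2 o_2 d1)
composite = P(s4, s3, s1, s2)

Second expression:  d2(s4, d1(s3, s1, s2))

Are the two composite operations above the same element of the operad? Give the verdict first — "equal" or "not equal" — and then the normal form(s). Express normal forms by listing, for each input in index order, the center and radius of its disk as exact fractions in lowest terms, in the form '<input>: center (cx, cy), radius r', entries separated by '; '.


equal; the common form is s1: center (1/5, -1/2), radius 1/60; s2: center (1/5, -9/20), radius 1/50; s3: center (1/5, -11/20), radius 1/60; s4: center (0, 1/2), radius 1/9

In normal form, the first expression is s1: center (1/5, -1/2), radius 1/60; s2: center (1/5, -9/20), radius 1/50; s3: center (1/5, -11/20), radius 1/60; s4: center (0, 1/2), radius 1/9
In normal form, the second expression is s1: center (1/5, -1/2), radius 1/60; s2: center (1/5, -9/20), radius 1/50; s3: center (1/5, -11/20), radius 1/60; s4: center (0, 1/2), radius 1/9
Both agree, so they are equal.


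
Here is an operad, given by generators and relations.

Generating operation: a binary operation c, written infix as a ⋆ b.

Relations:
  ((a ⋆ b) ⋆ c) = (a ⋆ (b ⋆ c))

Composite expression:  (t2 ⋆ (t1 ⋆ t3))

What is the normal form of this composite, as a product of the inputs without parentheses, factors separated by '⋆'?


t2 ⋆ t1 ⋆ t3


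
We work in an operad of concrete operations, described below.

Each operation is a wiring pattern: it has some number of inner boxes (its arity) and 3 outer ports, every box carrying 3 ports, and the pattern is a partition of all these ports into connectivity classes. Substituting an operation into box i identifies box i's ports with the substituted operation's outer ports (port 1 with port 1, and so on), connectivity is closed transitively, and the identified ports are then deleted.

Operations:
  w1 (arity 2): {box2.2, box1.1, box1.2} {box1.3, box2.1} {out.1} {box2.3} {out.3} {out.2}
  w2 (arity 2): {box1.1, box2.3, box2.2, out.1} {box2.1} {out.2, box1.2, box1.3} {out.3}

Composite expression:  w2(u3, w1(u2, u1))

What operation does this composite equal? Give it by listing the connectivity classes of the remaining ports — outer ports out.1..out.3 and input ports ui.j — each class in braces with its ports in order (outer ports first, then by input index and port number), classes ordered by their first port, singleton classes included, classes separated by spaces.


{out.1, u3.1} {out.2, u3.2, u3.3} {out.3} {u1.1, u2.3} {u1.2, u2.1, u2.2} {u1.3}

Two ports join when wires chain via w2-identified ports.
after w1, the pattern on (u2, u1) reads {out.1} {out.2} {out.3} {u1.1, u2.3} {u1.2, u2.1, u2.2} {u1.3} (out.j = its outer ports)
after w2, the pattern on (u3, u2, u1) reads {out.1, u3.1} {out.2, u3.2, u3.3} {out.3} {u1.1, u2.3} {u1.2, u2.1, u2.2} {u1.3} (out.j = its outer ports)


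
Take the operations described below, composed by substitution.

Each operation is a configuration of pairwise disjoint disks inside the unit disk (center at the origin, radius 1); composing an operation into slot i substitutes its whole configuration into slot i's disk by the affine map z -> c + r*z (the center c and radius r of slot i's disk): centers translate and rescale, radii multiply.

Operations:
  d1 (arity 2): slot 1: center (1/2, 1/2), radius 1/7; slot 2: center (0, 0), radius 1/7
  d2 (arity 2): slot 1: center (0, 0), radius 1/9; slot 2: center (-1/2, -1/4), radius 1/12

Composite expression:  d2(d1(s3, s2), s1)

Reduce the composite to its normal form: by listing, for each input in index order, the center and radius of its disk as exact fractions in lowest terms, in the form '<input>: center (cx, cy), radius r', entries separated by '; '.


Below d2, radii multiply path by path; the s-disk centers shift.
tracing s3 down its 2-map path: center (1/18, 1/18), radius 1/63
tracing s2 down its 2-map path: center (0, 0), radius 1/63
tracing s1 down its 1-map path: center (-1/2, -1/4), radius 1/12

s1: center (-1/2, -1/4), radius 1/12; s2: center (0, 0), radius 1/63; s3: center (1/18, 1/18), radius 1/63


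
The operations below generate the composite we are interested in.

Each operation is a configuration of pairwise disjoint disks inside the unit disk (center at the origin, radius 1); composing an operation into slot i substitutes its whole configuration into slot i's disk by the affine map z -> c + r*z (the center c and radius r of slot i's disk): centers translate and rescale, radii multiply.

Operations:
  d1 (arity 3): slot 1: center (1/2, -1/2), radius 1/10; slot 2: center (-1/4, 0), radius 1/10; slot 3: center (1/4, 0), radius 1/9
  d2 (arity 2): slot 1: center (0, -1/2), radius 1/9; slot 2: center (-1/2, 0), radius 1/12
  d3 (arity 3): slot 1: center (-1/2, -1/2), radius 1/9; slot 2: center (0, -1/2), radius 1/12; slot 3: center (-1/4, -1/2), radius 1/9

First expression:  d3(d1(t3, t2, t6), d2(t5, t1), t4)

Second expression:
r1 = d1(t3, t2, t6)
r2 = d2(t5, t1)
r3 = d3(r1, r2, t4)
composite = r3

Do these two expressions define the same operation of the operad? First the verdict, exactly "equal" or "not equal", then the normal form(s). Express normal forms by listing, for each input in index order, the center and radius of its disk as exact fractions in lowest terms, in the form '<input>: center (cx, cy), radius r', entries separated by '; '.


equal — both sides give t1: center (-1/24, -1/2), radius 1/144; t2: center (-19/36, -1/2), radius 1/90; t3: center (-4/9, -5/9), radius 1/90; t4: center (-1/4, -1/2), radius 1/9; t5: center (0, -13/24), radius 1/108; t6: center (-17/36, -1/2), radius 1/81

Reducing the first expression gives t1: center (-1/24, -1/2), radius 1/144; t2: center (-19/36, -1/2), radius 1/90; t3: center (-4/9, -5/9), radius 1/90; t4: center (-1/4, -1/2), radius 1/9; t5: center (0, -13/24), radius 1/108; t6: center (-17/36, -1/2), radius 1/81
Reducing the second expression gives t1: center (-1/24, -1/2), radius 1/144; t2: center (-19/36, -1/2), radius 1/90; t3: center (-4/9, -5/9), radius 1/90; t4: center (-1/4, -1/2), radius 1/9; t5: center (0, -13/24), radius 1/108; t6: center (-17/36, -1/2), radius 1/81
The normal forms match — equal.


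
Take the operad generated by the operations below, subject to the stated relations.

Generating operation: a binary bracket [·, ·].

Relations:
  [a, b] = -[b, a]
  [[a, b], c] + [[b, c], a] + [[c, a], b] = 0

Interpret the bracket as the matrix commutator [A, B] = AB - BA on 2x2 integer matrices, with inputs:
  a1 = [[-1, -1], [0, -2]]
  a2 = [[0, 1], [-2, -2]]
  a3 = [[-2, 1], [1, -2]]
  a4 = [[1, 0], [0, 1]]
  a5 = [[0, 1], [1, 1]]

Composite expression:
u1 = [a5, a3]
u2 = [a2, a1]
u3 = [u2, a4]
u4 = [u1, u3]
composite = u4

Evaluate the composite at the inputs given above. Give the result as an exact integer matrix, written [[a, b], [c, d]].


[[0, 0], [0, 0]]


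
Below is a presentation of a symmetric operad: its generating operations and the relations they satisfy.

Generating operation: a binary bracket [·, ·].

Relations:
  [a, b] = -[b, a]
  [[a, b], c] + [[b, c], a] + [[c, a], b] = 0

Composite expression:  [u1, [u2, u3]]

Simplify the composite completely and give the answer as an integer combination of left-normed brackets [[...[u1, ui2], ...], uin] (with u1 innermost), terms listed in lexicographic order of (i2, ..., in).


Left-normed coefficients sit on the u1-initial expansion words.
Composite bracket: [u1, [u2, u3]]
Each bracket splits as ab - ba, giving 4 signed words (2^2 = 4).
The u1-initial words carry the normal form:
  word u1u2u3 has sign +1, contributing +[[u1, u2], u3]
  word u1u3u2 has sign -1, contributing -[[u1, u3], u2]

[[u1, u2], u3] - [[u1, u3], u2]


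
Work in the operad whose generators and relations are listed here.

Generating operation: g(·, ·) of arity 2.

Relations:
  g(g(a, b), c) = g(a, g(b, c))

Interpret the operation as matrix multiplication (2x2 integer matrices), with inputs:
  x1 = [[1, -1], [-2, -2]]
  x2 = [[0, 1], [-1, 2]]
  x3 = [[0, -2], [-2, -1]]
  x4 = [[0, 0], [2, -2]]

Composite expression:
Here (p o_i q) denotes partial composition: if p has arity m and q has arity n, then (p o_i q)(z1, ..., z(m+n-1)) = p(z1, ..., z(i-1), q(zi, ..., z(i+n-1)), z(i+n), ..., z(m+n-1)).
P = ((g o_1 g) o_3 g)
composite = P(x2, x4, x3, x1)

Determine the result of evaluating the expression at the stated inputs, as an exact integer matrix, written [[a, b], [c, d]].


g(x2, x4) = [[2, -2], [4, -4]]
g(x3, x1) = [[4, 4], [0, 4]]
g(g(x2, x4), g(x3, x1)) = [[8, 0], [16, 0]]

[[8, 0], [16, 0]]


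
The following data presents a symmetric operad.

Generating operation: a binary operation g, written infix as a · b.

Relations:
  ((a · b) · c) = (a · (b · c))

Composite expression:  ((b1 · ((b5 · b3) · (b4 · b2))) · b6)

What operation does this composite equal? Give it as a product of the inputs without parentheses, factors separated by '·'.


b1 · b5 · b3 · b4 · b2 · b6


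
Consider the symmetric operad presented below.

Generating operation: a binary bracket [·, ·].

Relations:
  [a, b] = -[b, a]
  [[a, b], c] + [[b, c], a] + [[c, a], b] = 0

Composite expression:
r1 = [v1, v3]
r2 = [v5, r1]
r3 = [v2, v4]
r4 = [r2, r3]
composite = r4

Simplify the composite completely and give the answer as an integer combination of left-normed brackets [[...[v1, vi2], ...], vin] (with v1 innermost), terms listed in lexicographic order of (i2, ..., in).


-[[[[v1, v3], v5], v2], v4] + [[[[v1, v3], v5], v4], v2]

Left-normed coefficients sit on the v1-initial expansion words.
Composite bracket: [[v5, [v1, v3]], [v2, v4]]
Each bracket splits as ab - ba, giving 16 signed words (2^4 = 16).
Collect the words opening with v1:
  the word v1v3v5v2v4 carries sign -1 and contributes -[[[[v1, v3], v5], v2], v4]
  the word v1v3v5v4v2 carries sign +1 and contributes +[[[[v1, v3], v5], v4], v2]


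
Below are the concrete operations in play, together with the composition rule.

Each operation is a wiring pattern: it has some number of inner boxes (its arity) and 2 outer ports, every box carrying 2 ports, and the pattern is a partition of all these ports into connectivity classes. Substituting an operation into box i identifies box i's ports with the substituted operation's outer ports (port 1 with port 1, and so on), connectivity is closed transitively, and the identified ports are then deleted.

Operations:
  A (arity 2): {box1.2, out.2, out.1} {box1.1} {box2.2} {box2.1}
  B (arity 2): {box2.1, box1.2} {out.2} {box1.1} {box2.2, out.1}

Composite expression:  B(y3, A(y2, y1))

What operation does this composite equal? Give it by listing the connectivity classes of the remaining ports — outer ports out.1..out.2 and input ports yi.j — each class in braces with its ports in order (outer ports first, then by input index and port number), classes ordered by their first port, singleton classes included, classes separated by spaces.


After gluing at B, chains via deleted ports link the y-ports.
A over (y2, y1) gives {out.1, out.2, y2.2} {y1.1} {y1.2} {y2.1}, out.j being that stage's outer ports
B over (y3, y2, y1) gives {out.1, y2.2, y3.2} {out.2} {y1.1} {y1.2} {y2.1} {y3.1}, out.j being that stage's outer ports

{out.1, y2.2, y3.2} {out.2} {y1.1} {y1.2} {y2.1} {y3.1}


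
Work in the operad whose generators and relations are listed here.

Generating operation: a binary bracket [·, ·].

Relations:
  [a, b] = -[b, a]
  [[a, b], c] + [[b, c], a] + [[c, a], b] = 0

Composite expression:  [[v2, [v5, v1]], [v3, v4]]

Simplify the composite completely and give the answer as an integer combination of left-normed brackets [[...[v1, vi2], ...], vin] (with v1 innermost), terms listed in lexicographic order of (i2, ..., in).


Left-normed coefficients sit on the v1-initial expansion words.
Composite bracket: [[v2, [v5, v1]], [v3, v4]]
Under [a, b] = ab - ba we get 16 signed associative words (2^4 = 16).
Coefficients come from the v1-initial words:
  v1v5v2v3v4 appears with sign +1, giving the term +[[[[v1, v5], v2], v3], v4]
  v1v5v2v4v3 appears with sign -1, giving the term -[[[[v1, v5], v2], v4], v3]

[[[[v1, v5], v2], v3], v4] - [[[[v1, v5], v2], v4], v3]


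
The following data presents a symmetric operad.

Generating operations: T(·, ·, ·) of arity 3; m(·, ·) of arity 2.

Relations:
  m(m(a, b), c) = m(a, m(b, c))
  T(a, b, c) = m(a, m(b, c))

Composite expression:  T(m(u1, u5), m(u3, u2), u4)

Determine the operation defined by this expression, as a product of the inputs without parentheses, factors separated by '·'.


u1 · u5 · u3 · u2 · u4


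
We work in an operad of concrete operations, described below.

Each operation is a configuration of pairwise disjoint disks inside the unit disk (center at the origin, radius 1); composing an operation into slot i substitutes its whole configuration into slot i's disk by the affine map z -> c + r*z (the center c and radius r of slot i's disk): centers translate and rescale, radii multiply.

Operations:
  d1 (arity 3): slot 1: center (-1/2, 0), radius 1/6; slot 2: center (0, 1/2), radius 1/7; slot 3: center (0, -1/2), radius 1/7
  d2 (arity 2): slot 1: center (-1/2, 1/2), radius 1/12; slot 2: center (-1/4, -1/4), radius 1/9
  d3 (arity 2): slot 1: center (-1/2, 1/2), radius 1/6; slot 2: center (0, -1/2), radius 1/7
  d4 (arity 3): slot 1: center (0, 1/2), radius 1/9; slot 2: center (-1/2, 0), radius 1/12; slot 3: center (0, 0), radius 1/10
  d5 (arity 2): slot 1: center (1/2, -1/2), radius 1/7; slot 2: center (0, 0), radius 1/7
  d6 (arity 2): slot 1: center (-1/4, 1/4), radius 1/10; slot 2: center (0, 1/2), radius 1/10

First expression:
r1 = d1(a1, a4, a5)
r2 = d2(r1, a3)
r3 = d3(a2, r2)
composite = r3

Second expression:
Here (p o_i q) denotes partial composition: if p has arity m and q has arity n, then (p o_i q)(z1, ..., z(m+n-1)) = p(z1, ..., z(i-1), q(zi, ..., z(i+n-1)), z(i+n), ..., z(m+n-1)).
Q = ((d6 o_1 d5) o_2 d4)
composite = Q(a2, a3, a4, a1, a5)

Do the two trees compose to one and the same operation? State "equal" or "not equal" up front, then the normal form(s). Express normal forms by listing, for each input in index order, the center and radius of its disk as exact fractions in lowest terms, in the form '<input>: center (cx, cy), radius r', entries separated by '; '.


not equal; first: a1: center (-13/168, -3/7), radius 1/504; a2: center (-1/2, 1/2), radius 1/6; a3: center (-1/28, -15/28), radius 1/63; a4: center (-1/14, -71/168), radius 1/588; a5: center (-1/14, -73/168), radius 1/588; second: a1: center (-1/4, 1/4), radius 1/700; a2: center (-1/5, 1/5), radius 1/70; a3: center (-1/4, 9/35), radius 1/630; a4: center (-9/35, 1/4), radius 1/840; a5: center (0, 1/2), radius 1/10

In normal form, the first expression is a1: center (-13/168, -3/7), radius 1/504; a2: center (-1/2, 1/2), radius 1/6; a3: center (-1/28, -15/28), radius 1/63; a4: center (-1/14, -71/168), radius 1/588; a5: center (-1/14, -73/168), radius 1/588
In normal form, the second expression is a1: center (-1/4, 1/4), radius 1/700; a2: center (-1/5, 1/5), radius 1/70; a3: center (-1/4, 9/35), radius 1/630; a4: center (-9/35, 1/4), radius 1/840; a5: center (0, 1/2), radius 1/10
They disagree, so not equal.


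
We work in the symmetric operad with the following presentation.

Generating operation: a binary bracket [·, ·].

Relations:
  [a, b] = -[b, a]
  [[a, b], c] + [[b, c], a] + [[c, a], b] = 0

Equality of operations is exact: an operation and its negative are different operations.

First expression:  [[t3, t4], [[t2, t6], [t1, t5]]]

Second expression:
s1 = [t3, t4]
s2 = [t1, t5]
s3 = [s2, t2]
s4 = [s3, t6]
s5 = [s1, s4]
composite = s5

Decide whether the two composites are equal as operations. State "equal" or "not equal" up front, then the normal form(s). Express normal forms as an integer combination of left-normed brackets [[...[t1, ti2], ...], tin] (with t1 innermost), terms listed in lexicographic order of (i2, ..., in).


not equal — first [[[[[t1, t5], t2], t6], t3], t4] - [[[[[t1, t5], t2], t6], t4], t3] - [[[[[t1, t5], t6], t2], t3], t4] + [[[[[t1, t5], t6], t2], t4], t3], second -[[[[[t1, t5], t2], t6], t3], t4] + [[[[[t1, t5], t2], t6], t4], t3]


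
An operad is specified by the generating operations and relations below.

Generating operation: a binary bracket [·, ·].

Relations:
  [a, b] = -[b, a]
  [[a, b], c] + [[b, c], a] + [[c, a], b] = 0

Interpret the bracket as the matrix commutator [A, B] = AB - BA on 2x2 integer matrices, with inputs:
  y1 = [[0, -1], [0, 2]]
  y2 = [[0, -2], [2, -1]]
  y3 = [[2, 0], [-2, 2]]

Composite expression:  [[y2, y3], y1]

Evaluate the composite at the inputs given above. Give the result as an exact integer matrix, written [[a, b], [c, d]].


[y2, y3] = [[4, 0], [2, -4]]
[[y2, y3], y1] = [[2, -8], [-4, -2]]

[[2, -8], [-4, -2]]


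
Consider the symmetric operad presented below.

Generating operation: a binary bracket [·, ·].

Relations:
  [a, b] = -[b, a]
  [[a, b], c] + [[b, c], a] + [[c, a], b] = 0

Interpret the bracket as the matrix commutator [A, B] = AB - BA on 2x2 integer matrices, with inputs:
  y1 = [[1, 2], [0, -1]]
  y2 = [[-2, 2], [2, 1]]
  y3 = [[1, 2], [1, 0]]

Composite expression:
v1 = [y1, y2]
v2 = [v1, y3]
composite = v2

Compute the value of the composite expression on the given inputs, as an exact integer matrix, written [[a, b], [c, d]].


[[18, 6], [-12, -18]]

[y1, y2] = [[4, 10], [-4, -4]]
[[y1, y2], y3] = [[18, 6], [-12, -18]]


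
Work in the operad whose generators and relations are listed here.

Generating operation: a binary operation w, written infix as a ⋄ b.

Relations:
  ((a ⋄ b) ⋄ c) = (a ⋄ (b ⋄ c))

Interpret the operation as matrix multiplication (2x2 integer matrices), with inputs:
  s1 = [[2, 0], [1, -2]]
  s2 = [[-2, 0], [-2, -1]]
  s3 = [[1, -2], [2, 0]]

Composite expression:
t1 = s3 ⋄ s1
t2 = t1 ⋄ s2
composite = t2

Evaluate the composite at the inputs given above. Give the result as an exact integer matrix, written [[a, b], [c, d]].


(s3 ⋄ s1) = [[0, 4], [4, 0]]
((s3 ⋄ s1) ⋄ s2) = [[-8, -4], [-8, 0]]

[[-8, -4], [-8, 0]]


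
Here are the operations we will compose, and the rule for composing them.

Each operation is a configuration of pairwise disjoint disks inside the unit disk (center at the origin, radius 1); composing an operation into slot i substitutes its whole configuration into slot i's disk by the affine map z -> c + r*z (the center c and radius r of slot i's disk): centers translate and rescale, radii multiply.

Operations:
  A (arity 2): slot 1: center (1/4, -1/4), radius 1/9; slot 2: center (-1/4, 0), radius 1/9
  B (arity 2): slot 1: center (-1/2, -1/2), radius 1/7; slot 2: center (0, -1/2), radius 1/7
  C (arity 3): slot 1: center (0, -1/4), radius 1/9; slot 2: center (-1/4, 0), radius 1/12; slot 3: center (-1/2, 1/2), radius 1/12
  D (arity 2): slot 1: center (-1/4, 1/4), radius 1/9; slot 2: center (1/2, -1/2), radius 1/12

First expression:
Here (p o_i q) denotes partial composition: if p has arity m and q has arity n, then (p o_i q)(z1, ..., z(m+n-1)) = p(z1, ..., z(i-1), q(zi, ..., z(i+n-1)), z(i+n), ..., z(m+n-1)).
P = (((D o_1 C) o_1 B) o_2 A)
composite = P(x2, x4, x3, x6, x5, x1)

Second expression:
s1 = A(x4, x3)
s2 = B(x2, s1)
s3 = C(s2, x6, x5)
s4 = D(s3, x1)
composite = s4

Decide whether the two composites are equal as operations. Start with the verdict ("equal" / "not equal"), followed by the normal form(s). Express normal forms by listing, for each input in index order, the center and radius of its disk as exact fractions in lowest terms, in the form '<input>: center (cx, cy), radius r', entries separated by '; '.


equal; the common form is x1: center (1/2, -1/2), radius 1/12; x2: center (-83/324, 35/162), radius 1/567; x3: center (-142/567, 35/162), radius 1/5103; x4: center (-283/1134, 163/756), radius 1/5103; x5: center (-11/36, 11/36), radius 1/108; x6: center (-5/18, 1/4), radius 1/108

Reducing the first expression gives x1: center (1/2, -1/2), radius 1/12; x2: center (-83/324, 35/162), radius 1/567; x3: center (-142/567, 35/162), radius 1/5103; x4: center (-283/1134, 163/756), radius 1/5103; x5: center (-11/36, 11/36), radius 1/108; x6: center (-5/18, 1/4), radius 1/108
Reducing the second expression gives x1: center (1/2, -1/2), radius 1/12; x2: center (-83/324, 35/162), radius 1/567; x3: center (-142/567, 35/162), radius 1/5103; x4: center (-283/1134, 163/756), radius 1/5103; x5: center (-11/36, 11/36), radius 1/108; x6: center (-5/18, 1/4), radius 1/108
The normal forms match — equal.
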